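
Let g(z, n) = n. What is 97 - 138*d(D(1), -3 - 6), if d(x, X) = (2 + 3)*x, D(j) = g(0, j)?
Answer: -593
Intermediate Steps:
D(j) = j
d(x, X) = 5*x
97 - 138*d(D(1), -3 - 6) = 97 - 690 = -593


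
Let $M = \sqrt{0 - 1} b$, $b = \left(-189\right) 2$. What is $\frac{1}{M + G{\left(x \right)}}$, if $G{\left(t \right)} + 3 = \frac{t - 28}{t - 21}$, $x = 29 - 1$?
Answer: $- \frac{1}{47631} + \frac{42 i}{15877} \approx -2.0995 \cdot 10^{-5} + 0.0026453 i$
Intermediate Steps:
$b = -378$
$M = - 378 i$ ($M = \sqrt{0 - 1} \left(-378\right) = \sqrt{-1} \left(-378\right) = i \left(-378\right) = - 378 i \approx - 378.0 i$)
$x = 28$
$G{\left(t \right)} = -3 + \frac{-28 + t}{-21 + t}$ ($G{\left(t \right)} = -3 + \frac{t - 28}{t - 21} = -3 + \frac{-28 + t}{-21 + t}$)
$\frac{1}{M + G{\left(x \right)}} = \frac{1}{- 378 i + \frac{35 - 56}{-21 + 28}} = \frac{1}{- 378 i + \frac{35 - 56}{7}} = \frac{1}{- 378 i + \frac{1}{7} \left(-21\right)} = \frac{1}{- 378 i - 3} = \frac{1}{-3 - 378 i} = \frac{-3 + 378 i}{142893}$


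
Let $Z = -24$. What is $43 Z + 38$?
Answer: $-994$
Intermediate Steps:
$43 Z + 38 = 43 \left(-24\right) + 38 = -1032 + 38 = -994$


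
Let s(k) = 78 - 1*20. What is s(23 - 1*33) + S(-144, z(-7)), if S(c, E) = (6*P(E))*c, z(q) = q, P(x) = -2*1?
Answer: 1786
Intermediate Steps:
P(x) = -2
s(k) = 58 (s(k) = 78 - 20 = 58)
S(c, E) = -12*c (S(c, E) = (6*(-2))*c = -12*c)
s(23 - 1*33) + S(-144, z(-7)) = 58 - 12*(-144) = 58 + 1728 = 1786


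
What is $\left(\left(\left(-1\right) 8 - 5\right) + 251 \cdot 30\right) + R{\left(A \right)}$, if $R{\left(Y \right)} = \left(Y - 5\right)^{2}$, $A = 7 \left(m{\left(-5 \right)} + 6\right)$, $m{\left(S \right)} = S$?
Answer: $7521$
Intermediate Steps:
$A = 7$ ($A = 7 \left(-5 + 6\right) = 7 \cdot 1 = 7$)
$R{\left(Y \right)} = \left(-5 + Y\right)^{2}$
$\left(\left(\left(-1\right) 8 - 5\right) + 251 \cdot 30\right) + R{\left(A \right)} = \left(\left(\left(-1\right) 8 - 5\right) + 251 \cdot 30\right) + \left(-5 + 7\right)^{2} = \left(\left(-8 - 5\right) + 7530\right) + 2^{2} = \left(-13 + 7530\right) + 4 = 7517 + 4 = 7521$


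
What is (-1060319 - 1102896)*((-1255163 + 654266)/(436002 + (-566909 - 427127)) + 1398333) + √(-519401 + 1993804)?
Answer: -1687995511988714085/558034 + √1474403 ≈ -3.0249e+12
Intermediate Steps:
(-1060319 - 1102896)*((-1255163 + 654266)/(436002 + (-566909 - 427127)) + 1398333) + √(-519401 + 1993804) = -2163215*(-600897/(436002 - 994036) + 1398333) + √1474403 = -2163215*(-600897/(-558034) + 1398333) + √1474403 = -2163215*(-600897*(-1/558034) + 1398333) + √1474403 = -2163215*(600897/558034 + 1398333) + √1474403 = -2163215*780317958219/558034 + √1474403 = -1687995511988714085/558034 + √1474403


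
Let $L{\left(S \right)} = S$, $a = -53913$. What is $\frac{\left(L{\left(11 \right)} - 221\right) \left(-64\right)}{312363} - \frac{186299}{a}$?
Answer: $\frac{6546389473}{1871158491} \approx 3.4986$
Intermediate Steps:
$\frac{\left(L{\left(11 \right)} - 221\right) \left(-64\right)}{312363} - \frac{186299}{a} = \frac{\left(11 - 221\right) \left(-64\right)}{312363} - \frac{186299}{-53913} = \left(-210\right) \left(-64\right) \frac{1}{312363} - - \frac{186299}{53913} = 13440 \cdot \frac{1}{312363} + \frac{186299}{53913} = \frac{4480}{104121} + \frac{186299}{53913} = \frac{6546389473}{1871158491}$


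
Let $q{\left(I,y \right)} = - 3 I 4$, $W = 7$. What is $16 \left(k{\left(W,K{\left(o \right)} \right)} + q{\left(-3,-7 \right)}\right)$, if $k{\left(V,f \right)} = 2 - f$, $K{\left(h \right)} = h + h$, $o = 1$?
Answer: $576$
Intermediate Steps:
$K{\left(h \right)} = 2 h$
$q{\left(I,y \right)} = - 12 I$
$16 \left(k{\left(W,K{\left(o \right)} \right)} + q{\left(-3,-7 \right)}\right) = 16 \left(\left(2 - 2 \cdot 1\right) - -36\right) = 16 \left(\left(2 - 2\right) + 36\right) = 16 \left(0 + 36\right) = 16 \cdot 36 = 576$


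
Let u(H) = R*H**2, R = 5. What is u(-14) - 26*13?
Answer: 642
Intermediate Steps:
u(H) = 5*H**2
u(-14) - 26*13 = 5*(-14)**2 - 26*13 = 5*196 - 1*338 = 980 - 338 = 642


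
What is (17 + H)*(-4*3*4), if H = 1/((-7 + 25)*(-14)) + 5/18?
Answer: -5804/7 ≈ -829.14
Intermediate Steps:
H = 23/84 (H = -1/14/18 + 5*(1/18) = (1/18)*(-1/14) + 5/18 = -1/252 + 5/18 = 23/84 ≈ 0.27381)
(17 + H)*(-4*3*4) = (17 + 23/84)*(-4*3*4) = 1451*(-12*4)/84 = (1451/84)*(-48) = -5804/7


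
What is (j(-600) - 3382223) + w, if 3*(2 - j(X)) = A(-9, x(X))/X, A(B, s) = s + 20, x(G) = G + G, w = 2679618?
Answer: -63234329/90 ≈ -7.0260e+5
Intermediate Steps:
x(G) = 2*G
A(B, s) = 20 + s
j(X) = 2 - (20 + 2*X)/(3*X)
(j(-600) - 3382223) + w = ((4/3)*(-5 - 600)/(-600) - 3382223) + 2679618 = ((4/3)*(-1/600)*(-605) - 3382223) + 2679618 = (121/90 - 3382223) + 2679618 = -304399949/90 + 2679618 = -63234329/90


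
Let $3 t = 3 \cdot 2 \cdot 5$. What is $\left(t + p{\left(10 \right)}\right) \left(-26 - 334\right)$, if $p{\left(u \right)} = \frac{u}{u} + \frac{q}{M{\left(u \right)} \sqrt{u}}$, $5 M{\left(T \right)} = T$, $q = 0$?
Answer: $-3960$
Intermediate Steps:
$M{\left(T \right)} = \frac{T}{5}$
$t = 10$ ($t = \frac{3 \cdot 2 \cdot 5}{3} = \frac{6 \cdot 5}{3} = \frac{1}{3} \cdot 30 = 10$)
$p{\left(u \right)} = 1$ ($p{\left(u \right)} = \frac{u}{u} + \frac{0}{\frac{u}{5} \sqrt{u}} = 1 + \frac{0}{\frac{1}{5} u^{\frac{3}{2}}} = 1 + 0 \frac{5}{u^{\frac{3}{2}}} = 1 + 0 = 1$)
$\left(t + p{\left(10 \right)}\right) \left(-26 - 334\right) = \left(10 + 1\right) \left(-26 - 334\right) = 11 \left(-360\right) = -3960$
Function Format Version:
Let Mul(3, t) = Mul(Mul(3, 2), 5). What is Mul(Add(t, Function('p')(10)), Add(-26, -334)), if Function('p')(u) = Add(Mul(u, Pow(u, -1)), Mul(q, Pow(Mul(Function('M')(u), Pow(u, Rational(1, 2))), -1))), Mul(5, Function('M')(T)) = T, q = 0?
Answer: -3960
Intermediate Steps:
Function('M')(T) = Mul(Rational(1, 5), T)
t = 10 (t = Mul(Rational(1, 3), Mul(Mul(3, 2), 5)) = Mul(Rational(1, 3), Mul(6, 5)) = Mul(Rational(1, 3), 30) = 10)
Function('p')(u) = 1 (Function('p')(u) = Add(Mul(u, Pow(u, -1)), Mul(0, Pow(Mul(Mul(Rational(1, 5), u), Pow(u, Rational(1, 2))), -1))) = Add(1, Mul(0, Pow(Mul(Rational(1, 5), Pow(u, Rational(3, 2))), -1))) = Add(1, Mul(0, Mul(5, Pow(u, Rational(-3, 2))))) = Add(1, 0) = 1)
Mul(Add(t, Function('p')(10)), Add(-26, -334)) = Mul(Add(10, 1), Add(-26, -334)) = Mul(11, -360) = -3960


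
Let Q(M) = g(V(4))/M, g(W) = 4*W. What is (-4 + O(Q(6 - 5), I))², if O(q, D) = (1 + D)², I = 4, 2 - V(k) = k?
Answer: 441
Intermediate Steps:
V(k) = 2 - k
Q(M) = -8/M (Q(M) = (4*(2 - 1*4))/M = (4*(2 - 4))/M = (4*(-2))/M = -8/M)
(-4 + O(Q(6 - 5), I))² = (-4 + (1 + 4)²)² = (-4 + 5²)² = (-4 + 25)² = 21² = 441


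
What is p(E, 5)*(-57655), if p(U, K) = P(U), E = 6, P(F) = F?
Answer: -345930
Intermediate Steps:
p(U, K) = U
p(E, 5)*(-57655) = 6*(-57655) = -345930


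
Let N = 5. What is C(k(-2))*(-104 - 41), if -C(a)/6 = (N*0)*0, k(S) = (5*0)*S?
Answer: 0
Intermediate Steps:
k(S) = 0 (k(S) = 0*S = 0)
C(a) = 0 (C(a) = -6*5*0*0 = -0*0 = -6*0 = 0)
C(k(-2))*(-104 - 41) = 0*(-104 - 41) = 0*(-145) = 0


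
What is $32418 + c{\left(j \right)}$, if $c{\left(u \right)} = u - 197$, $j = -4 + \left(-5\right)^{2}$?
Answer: $32242$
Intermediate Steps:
$j = 21$ ($j = -4 + 25 = 21$)
$c{\left(u \right)} = -197 + u$
$32418 + c{\left(j \right)} = 32418 + \left(-197 + 21\right) = 32418 - 176 = 32242$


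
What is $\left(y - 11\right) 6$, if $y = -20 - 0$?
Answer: $-186$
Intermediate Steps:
$y = -20$ ($y = -20 + 0 = -20$)
$\left(y - 11\right) 6 = \left(-20 - 11\right) 6 = \left(-31\right) 6 = -186$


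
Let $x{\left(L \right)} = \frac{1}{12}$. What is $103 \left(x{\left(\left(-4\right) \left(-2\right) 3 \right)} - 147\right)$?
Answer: $- \frac{181589}{12} \approx -15132.0$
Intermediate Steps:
$x{\left(L \right)} = \frac{1}{12}$
$103 \left(x{\left(\left(-4\right) \left(-2\right) 3 \right)} - 147\right) = 103 \left(\frac{1}{12} - 147\right) = 103 \left(- \frac{1763}{12}\right) = - \frac{181589}{12}$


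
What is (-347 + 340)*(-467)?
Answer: 3269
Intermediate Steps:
(-347 + 340)*(-467) = -7*(-467) = 3269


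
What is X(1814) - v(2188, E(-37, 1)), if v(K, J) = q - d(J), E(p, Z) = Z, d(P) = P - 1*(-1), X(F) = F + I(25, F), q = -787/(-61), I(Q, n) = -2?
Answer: 109867/61 ≈ 1801.1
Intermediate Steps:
q = 787/61 (q = -787*(-1/61) = 787/61 ≈ 12.902)
X(F) = -2 + F (X(F) = F - 2 = -2 + F)
d(P) = 1 + P (d(P) = P + 1 = 1 + P)
v(K, J) = 726/61 - J (v(K, J) = 787/61 - (1 + J) = 787/61 + (-1 - J) = 726/61 - J)
X(1814) - v(2188, E(-37, 1)) = (-2 + 1814) - (726/61 - 1*1) = 1812 - (726/61 - 1) = 1812 - 1*665/61 = 1812 - 665/61 = 109867/61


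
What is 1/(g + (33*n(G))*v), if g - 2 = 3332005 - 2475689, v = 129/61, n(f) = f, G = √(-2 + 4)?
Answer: 1593179639/1364268383987153 - 259677*√2/2728536767974306 ≈ 1.1677e-6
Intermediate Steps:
G = √2 ≈ 1.4142
v = 129/61 (v = 129*(1/61) = 129/61 ≈ 2.1148)
g = 856318 (g = 2 + (3332005 - 2475689) = 2 + 856316 = 856318)
1/(g + (33*n(G))*v) = 1/(856318 + (33*√2)*(129/61)) = 1/(856318 + 4257*√2/61)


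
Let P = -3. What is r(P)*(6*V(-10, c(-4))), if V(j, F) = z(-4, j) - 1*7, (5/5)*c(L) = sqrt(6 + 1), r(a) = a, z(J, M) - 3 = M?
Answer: 252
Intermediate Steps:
z(J, M) = 3 + M
c(L) = sqrt(7) (c(L) = sqrt(6 + 1) = sqrt(7))
V(j, F) = -4 + j (V(j, F) = (3 + j) - 1*7 = (3 + j) - 7 = -4 + j)
r(P)*(6*V(-10, c(-4))) = -18*(-4 - 10) = -18*(-14) = -3*(-84) = 252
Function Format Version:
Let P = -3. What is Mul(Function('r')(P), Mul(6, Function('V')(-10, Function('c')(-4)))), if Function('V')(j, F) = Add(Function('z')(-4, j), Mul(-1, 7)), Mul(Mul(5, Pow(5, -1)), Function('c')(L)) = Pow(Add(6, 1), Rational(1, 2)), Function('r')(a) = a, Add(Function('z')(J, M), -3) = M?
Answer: 252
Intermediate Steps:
Function('z')(J, M) = Add(3, M)
Function('c')(L) = Pow(7, Rational(1, 2)) (Function('c')(L) = Pow(Add(6, 1), Rational(1, 2)) = Pow(7, Rational(1, 2)))
Function('V')(j, F) = Add(-4, j) (Function('V')(j, F) = Add(Add(3, j), Mul(-1, 7)) = Add(Add(3, j), -7) = Add(-4, j))
Mul(Function('r')(P), Mul(6, Function('V')(-10, Function('c')(-4)))) = Mul(-3, Mul(6, Add(-4, -10))) = Mul(-3, Mul(6, -14)) = Mul(-3, -84) = 252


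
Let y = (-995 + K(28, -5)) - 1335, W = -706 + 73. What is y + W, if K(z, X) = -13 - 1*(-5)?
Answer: -2971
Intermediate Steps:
K(z, X) = -8 (K(z, X) = -13 + 5 = -8)
W = -633
y = -2338 (y = (-995 - 8) - 1335 = -1003 - 1335 = -2338)
y + W = -2338 - 633 = -2971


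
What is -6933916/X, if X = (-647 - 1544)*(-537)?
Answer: -6933916/1176567 ≈ -5.8933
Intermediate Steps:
X = 1176567 (X = -2191*(-537) = 1176567)
-6933916/X = -6933916/1176567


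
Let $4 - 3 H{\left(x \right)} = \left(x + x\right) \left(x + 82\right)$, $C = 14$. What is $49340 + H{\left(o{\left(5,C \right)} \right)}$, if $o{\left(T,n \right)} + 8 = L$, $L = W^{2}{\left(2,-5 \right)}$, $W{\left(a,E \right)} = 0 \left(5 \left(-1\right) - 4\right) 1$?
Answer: $49736$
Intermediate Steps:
$W{\left(a,E \right)} = 0$ ($W{\left(a,E \right)} = 0 \left(-5 - 4\right) 1 = 0 \left(-9\right) 1 = 0 \cdot 1 = 0$)
$L = 0$ ($L = 0^{2} = 0$)
$o{\left(T,n \right)} = -8$ ($o{\left(T,n \right)} = -8 + 0 = -8$)
$H{\left(x \right)} = \frac{4}{3} - \frac{2 x \left(82 + x\right)}{3}$ ($H{\left(x \right)} = \frac{4}{3} - \frac{\left(x + x\right) \left(x + 82\right)}{3} = \frac{4}{3} - \frac{2 x \left(82 + x\right)}{3}$)
$49340 + H{\left(o{\left(5,C \right)} \right)} = 49340 - \left(- \frac{1316}{3} + \frac{128}{3}\right) = 49340 + \left(\frac{4}{3} + \frac{1312}{3} - \frac{128}{3}\right) = 49340 + 396 = 49736$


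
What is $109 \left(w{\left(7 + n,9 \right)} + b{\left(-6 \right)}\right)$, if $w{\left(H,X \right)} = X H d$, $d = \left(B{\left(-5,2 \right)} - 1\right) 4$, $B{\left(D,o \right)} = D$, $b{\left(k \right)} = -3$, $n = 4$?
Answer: $-259311$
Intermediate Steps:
$d = -24$ ($d = \left(-5 - 1\right) 4 = \left(-6\right) 4 = -24$)
$w{\left(H,X \right)} = - 24 H X$ ($w{\left(H,X \right)} = X H \left(-24\right) = H X \left(-24\right) = - 24 H X$)
$109 \left(w{\left(7 + n,9 \right)} + b{\left(-6 \right)}\right) = 109 \left(\left(-24\right) \left(7 + 4\right) 9 - 3\right) = 109 \left(\left(-24\right) 11 \cdot 9 - 3\right) = 109 \left(-2376 - 3\right) = 109 \left(-2379\right) = -259311$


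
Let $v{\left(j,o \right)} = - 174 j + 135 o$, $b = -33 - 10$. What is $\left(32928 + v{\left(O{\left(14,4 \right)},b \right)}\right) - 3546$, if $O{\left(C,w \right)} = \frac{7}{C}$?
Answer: $23490$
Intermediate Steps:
$b = -43$ ($b = -33 - 10 = -43$)
$\left(32928 + v{\left(O{\left(14,4 \right)},b \right)}\right) - 3546 = \left(32928 - \left(5805 + 174 \cdot \frac{7}{14}\right)\right) - 3546 = \left(32928 - \left(5805 + 174 \cdot 7 \cdot \frac{1}{14}\right)\right) - 3546 = \left(32928 - 5892\right) - 3546 = 27036 - 3546 = 23490$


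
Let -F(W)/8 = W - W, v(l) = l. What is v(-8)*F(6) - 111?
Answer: -111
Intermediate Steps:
F(W) = 0 (F(W) = -8*(W - W) = -8*0 = 0)
v(-8)*F(6) - 111 = -8*0 - 111 = 0 - 111 = -111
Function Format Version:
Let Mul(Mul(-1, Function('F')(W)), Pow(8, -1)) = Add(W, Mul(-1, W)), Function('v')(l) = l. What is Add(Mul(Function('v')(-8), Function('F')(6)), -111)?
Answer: -111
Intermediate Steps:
Function('F')(W) = 0 (Function('F')(W) = Mul(-8, Add(W, Mul(-1, W))) = Mul(-8, 0) = 0)
Add(Mul(Function('v')(-8), Function('F')(6)), -111) = Add(Mul(-8, 0), -111) = Add(0, -111) = -111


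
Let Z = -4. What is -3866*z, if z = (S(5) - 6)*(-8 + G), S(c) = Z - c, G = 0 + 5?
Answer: -173970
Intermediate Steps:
G = 5
S(c) = -4 - c
z = 45 (z = ((-4 - 1*5) - 6)*(-8 + 5) = ((-4 - 5) - 6)*(-3) = (-9 - 6)*(-3) = -15*(-3) = 45)
-3866*z = -3866*45 = -173970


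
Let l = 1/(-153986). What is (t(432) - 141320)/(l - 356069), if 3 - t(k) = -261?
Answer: 21720649216/54829641035 ≈ 0.39615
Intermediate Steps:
l = -1/153986 ≈ -6.4941e-6
t(k) = 264 (t(k) = 3 - 1*(-261) = 3 + 261 = 264)
(t(432) - 141320)/(l - 356069) = (264 - 141320)/(-1/153986 - 356069) = -141056/(-54829641035/153986) = -141056*(-153986/54829641035) = 21720649216/54829641035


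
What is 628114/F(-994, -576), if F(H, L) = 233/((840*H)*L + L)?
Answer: 302082875899776/233 ≈ 1.2965e+12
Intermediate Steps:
F(H, L) = 233/(L + 840*H*L) (F(H, L) = 233/(840*H*L + L) = 233/(L + 840*H*L))
628114/F(-994, -576) = 628114/((233/(-576*(1 + 840*(-994))))) = 628114/((233*(-1/576)/(1 - 834960))) = 628114/((233*(-1/576)/(-834959))) = 628114/((233*(-1/576)*(-1/834959))) = 628114/(233/480936384) = 628114*(480936384/233) = 302082875899776/233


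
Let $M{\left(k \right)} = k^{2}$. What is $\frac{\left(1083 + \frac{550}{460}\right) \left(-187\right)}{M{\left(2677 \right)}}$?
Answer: $- \frac{9326251}{329651134} \approx -0.028291$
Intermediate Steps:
$\frac{\left(1083 + \frac{550}{460}\right) \left(-187\right)}{M{\left(2677 \right)}} = \frac{\left(1083 + \frac{550}{460}\right) \left(-187\right)}{2677^{2}} = \frac{\left(1083 + 550 \cdot \frac{1}{460}\right) \left(-187\right)}{7166329} = \left(1083 + \frac{55}{46}\right) \left(-187\right) \frac{1}{7166329} = \frac{49873}{46} \left(-187\right) \frac{1}{7166329} = \left(- \frac{9326251}{46}\right) \frac{1}{7166329} = - \frac{9326251}{329651134}$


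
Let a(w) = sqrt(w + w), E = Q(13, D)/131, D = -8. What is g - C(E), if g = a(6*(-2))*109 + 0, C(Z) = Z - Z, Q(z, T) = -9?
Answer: 218*I*sqrt(6) ≈ 533.99*I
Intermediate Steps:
E = -9/131 ≈ -0.068702
C(Z) = 0
a(w) = sqrt(2)*sqrt(w) (a(w) = sqrt(2*w) = sqrt(2)*sqrt(w))
g = 218*I*sqrt(6) (g = (sqrt(2)*sqrt(6*(-2)))*109 + 0 = (sqrt(2)*sqrt(-12))*109 + 0 = (sqrt(2)*(2*I*sqrt(3)))*109 + 0 = (2*I*sqrt(6))*109 + 0 = 218*I*sqrt(6) + 0 = 218*I*sqrt(6) ≈ 533.99*I)
g - C(E) = 218*I*sqrt(6) - 1*0 = 218*I*sqrt(6) + 0 = 218*I*sqrt(6)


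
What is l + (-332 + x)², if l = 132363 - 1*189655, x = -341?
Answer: 395637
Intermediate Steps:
l = -57292 (l = 132363 - 189655 = -57292)
l + (-332 + x)² = -57292 + (-332 - 341)² = -57292 + (-673)² = -57292 + 452929 = 395637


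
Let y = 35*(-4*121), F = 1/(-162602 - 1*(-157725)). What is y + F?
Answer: -82616381/4877 ≈ -16940.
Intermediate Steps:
F = -1/4877 (F = 1/(-162602 + 157725) = 1/(-4877) = -1/4877 ≈ -0.00020504)
y = -16940 (y = 35*(-484) = -16940)
y + F = -16940 - 1/4877 = -82616381/4877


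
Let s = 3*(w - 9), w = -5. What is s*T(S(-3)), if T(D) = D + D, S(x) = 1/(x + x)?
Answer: 14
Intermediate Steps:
S(x) = 1/(2*x)
T(D) = 2*D
s = -42 (s = 3*(-5 - 9) = 3*(-14) = -42)
s*T(S(-3)) = -84*(½)/(-3) = -84*(½)*(-⅓) = -84*(-1)/6 = -42*(-⅓) = 14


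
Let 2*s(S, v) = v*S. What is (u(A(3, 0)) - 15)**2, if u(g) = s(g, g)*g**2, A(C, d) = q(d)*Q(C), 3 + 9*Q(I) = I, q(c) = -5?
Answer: 225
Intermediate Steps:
Q(I) = -1/3 + I/9
s(S, v) = S*v/2 (s(S, v) = (v*S)/2 = (S*v)/2 = S*v/2)
A(C, d) = 5/3 - 5*C/9 (A(C, d) = -5*(-1/3 + C/9) = 5/3 - 5*C/9)
u(g) = g**4/2 (u(g) = (g*g/2)*g**2 = (g**2/2)*g**2 = g**4/2)
(u(A(3, 0)) - 15)**2 = ((5/3 - 5/9*3)**4/2 - 15)**2 = ((5/3 - 5/3)**4/2 - 15)**2 = ((1/2)*0**4 - 15)**2 = ((1/2)*0 - 15)**2 = (0 - 15)**2 = (-15)**2 = 225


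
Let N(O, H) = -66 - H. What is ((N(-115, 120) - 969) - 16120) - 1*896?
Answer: -18171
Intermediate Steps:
((N(-115, 120) - 969) - 16120) - 1*896 = (((-66 - 1*120) - 969) - 16120) - 1*896 = (((-66 - 120) - 969) - 16120) - 896 = ((-186 - 969) - 16120) - 896 = (-1155 - 16120) - 896 = -17275 - 896 = -18171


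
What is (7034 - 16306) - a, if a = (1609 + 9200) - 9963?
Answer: -10118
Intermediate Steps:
a = 846 (a = 10809 - 9963 = 846)
(7034 - 16306) - a = (7034 - 16306) - 1*846 = -9272 - 846 = -10118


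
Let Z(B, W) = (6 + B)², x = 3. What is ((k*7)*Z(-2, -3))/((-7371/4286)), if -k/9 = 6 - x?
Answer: 68576/39 ≈ 1758.4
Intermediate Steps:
k = -27 (k = -9*(6 - 1*3) = -9*(6 - 3) = -9*3 = -27)
((k*7)*Z(-2, -3))/((-7371/4286)) = ((-27*7)*(6 - 2)²)/((-7371/4286)) = (-189*4²)/((-7371*1/4286)) = (-189*16)/(-7371/4286) = -3024*(-4286/7371) = 68576/39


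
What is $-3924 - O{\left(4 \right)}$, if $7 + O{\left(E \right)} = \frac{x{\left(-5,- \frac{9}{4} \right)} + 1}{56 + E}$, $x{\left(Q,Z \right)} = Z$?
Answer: $- \frac{188015}{48} \approx -3917.0$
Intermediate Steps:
$O{\left(E \right)} = -7 - \frac{5}{4 \left(56 + E\right)}$ ($O{\left(E \right)} = -7 + \frac{- \frac{9}{4} + 1}{56 + E} = -7 - \frac{5}{4 \left(56 + E\right)}$)
$-3924 - O{\left(4 \right)} = -3924 - \frac{-1573 - 112}{4 \left(56 + 4\right)} = -3924 - \frac{-1573 - 112}{4 \cdot 60} = -3924 - \frac{1}{4} \cdot \frac{1}{60} \left(-1685\right) = -3924 - - \frac{337}{48} = -3924 + \frac{337}{48} = - \frac{188015}{48}$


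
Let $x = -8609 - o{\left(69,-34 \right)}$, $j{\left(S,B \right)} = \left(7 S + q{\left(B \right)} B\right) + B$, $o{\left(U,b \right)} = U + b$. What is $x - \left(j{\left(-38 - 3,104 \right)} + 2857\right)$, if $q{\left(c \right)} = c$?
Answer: $-22134$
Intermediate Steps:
$j{\left(S,B \right)} = B + B^{2} + 7 S$ ($j{\left(S,B \right)} = \left(7 S + B B\right) + B = \left(7 S + B^{2}\right) + B = \left(B^{2} + 7 S\right) + B = B + B^{2} + 7 S$)
$x = -8644$ ($x = -8609 - \left(69 - 34\right) = -8609 - 35 = -8644$)
$x - \left(j{\left(-38 - 3,104 \right)} + 2857\right) = -8644 - \left(\left(104 + 104^{2} + 7 \left(-38 - 3\right)\right) + 2857\right) = -8644 - \left(\left(104 + 10816 + 7 \left(-41\right)\right) + 2857\right) = -8644 - \left(\left(104 + 10816 - 287\right) + 2857\right) = -8644 - \left(10633 + 2857\right) = -8644 - 13490 = -22134$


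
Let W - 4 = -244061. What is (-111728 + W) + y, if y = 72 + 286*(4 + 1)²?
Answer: -348563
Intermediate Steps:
W = -244057 (W = 4 - 244061 = -244057)
y = 7222 (y = 72 + 286*5² = 72 + 286*25 = 72 + 7150 = 7222)
(-111728 + W) + y = (-111728 - 244057) + 7222 = -355785 + 7222 = -348563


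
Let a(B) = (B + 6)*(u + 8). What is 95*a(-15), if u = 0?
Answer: -6840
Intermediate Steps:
a(B) = 48 + 8*B (a(B) = (B + 6)*(0 + 8) = (6 + B)*8 = 48 + 8*B)
95*a(-15) = 95*(48 + 8*(-15)) = 95*(48 - 120) = 95*(-72) = -6840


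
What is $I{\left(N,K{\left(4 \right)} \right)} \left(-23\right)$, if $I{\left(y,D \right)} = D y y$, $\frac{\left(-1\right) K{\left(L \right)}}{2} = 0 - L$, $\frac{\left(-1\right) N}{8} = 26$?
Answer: $-7960576$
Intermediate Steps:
$N = -208$ ($N = \left(-8\right) 26 = -208$)
$K{\left(L \right)} = 2 L$ ($K{\left(L \right)} = - 2 \left(0 - L\right) = - 2 \left(- L\right) = 2 L$)
$I{\left(y,D \right)} = D y^{2}$
$I{\left(N,K{\left(4 \right)} \right)} \left(-23\right) = 2 \cdot 4 \left(-208\right)^{2} \left(-23\right) = 8 \cdot 43264 \left(-23\right) = 346112 \left(-23\right) = -7960576$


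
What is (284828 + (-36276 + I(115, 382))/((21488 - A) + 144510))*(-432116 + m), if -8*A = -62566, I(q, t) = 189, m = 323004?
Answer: -6554470396447616/210903 ≈ -3.1078e+10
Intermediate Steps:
A = 31283/4 (A = -⅛*(-62566) = 31283/4 ≈ 7820.8)
(284828 + (-36276 + I(115, 382))/((21488 - A) + 144510))*(-432116 + m) = (284828 + (-36276 + 189)/((21488 - 1*31283/4) + 144510))*(-432116 + 323004) = (284828 - 36087/((21488 - 31283/4) + 144510))*(-109112) = (284828 - 36087/(54669/4 + 144510))*(-109112) = (284828 - 36087/632709/4)*(-109112) = (284828 - 36087*4/632709)*(-109112) = (284828 - 48116/210903)*(-109112) = (60071031568/210903)*(-109112) = -6554470396447616/210903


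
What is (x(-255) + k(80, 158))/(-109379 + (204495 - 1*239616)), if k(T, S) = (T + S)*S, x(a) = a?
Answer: -2197/8500 ≈ -0.25847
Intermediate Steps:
k(T, S) = S*(S + T) (k(T, S) = (S + T)*S = S*(S + T))
(x(-255) + k(80, 158))/(-109379 + (204495 - 1*239616)) = (-255 + 158*(158 + 80))/(-109379 + (204495 - 1*239616)) = (-255 + 158*238)/(-109379 + (204495 - 239616)) = (-255 + 37604)/(-109379 - 35121) = 37349/(-144500) = 37349*(-1/144500) = -2197/8500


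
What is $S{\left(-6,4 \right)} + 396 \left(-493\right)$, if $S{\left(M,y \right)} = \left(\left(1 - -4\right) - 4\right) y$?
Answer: $-195224$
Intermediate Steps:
$S{\left(M,y \right)} = y$ ($S{\left(M,y \right)} = \left(\left(1 + 4\right) - 4\right) y = \left(5 - 4\right) y = 1 y = y$)
$S{\left(-6,4 \right)} + 396 \left(-493\right) = 4 + 396 \left(-493\right) = 4 - 195228 = -195224$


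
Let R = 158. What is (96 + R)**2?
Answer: 64516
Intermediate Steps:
(96 + R)**2 = (96 + 158)**2 = 254**2 = 64516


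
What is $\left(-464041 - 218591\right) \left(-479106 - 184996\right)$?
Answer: $453337276464$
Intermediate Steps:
$\left(-464041 - 218591\right) \left(-479106 - 184996\right) = \left(-682632\right) \left(-664102\right) = 453337276464$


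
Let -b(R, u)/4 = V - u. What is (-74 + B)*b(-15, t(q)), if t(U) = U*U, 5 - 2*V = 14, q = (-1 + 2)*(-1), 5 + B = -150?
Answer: -5038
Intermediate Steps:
B = -155 (B = -5 - 150 = -155)
q = -1 (q = 1*(-1) = -1)
V = -9/2 (V = 5/2 - ½*14 = 5/2 - 7 = -9/2 ≈ -4.5000)
t(U) = U²
b(R, u) = 18 + 4*u (b(R, u) = -4*(-9/2 - u) = 18 + 4*u)
(-74 + B)*b(-15, t(q)) = (-74 - 155)*(18 + 4*(-1)²) = -229*(18 + 4*1) = -229*(18 + 4) = -229*22 = -5038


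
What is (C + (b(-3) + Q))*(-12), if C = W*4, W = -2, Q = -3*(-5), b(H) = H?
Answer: -48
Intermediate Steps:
Q = 15
C = -8 (C = -2*4 = -8)
(C + (b(-3) + Q))*(-12) = (-8 + (-3 + 15))*(-12) = (-8 + 12)*(-12) = 4*(-12) = -48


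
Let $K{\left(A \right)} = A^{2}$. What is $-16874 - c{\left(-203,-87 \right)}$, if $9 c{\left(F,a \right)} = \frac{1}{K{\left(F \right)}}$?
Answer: $- \frac{6258245995}{370881} \approx -16874.0$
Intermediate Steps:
$c{\left(F,a \right)} = \frac{1}{9 F^{2}}$
$-16874 - c{\left(-203,-87 \right)} = -16874 - \frac{1}{9 \cdot 41209} = -16874 - \frac{1}{9} \cdot \frac{1}{41209} = -16874 - \frac{1}{370881} = - \frac{6258245995}{370881}$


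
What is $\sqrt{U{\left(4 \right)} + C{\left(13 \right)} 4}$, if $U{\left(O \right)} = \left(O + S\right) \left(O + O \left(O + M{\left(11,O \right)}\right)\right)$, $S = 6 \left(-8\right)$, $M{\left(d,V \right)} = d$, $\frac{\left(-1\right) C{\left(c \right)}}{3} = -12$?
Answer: $4 i \sqrt{167} \approx 51.691 i$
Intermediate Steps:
$C{\left(c \right)} = 36$ ($C{\left(c \right)} = \left(-3\right) \left(-12\right) = 36$)
$S = -48$
$U{\left(O \right)} = \left(-48 + O\right) \left(O + O \left(11 + O\right)\right)$ ($U{\left(O \right)} = \left(O - 48\right) \left(O + O \left(O + 11\right)\right) = \left(-48 + O\right) \left(O + O \left(11 + O\right)\right)$)
$\sqrt{U{\left(4 \right)} + C{\left(13 \right)} 4} = \sqrt{4 \left(-576 + 4^{2} - 144\right) + 36 \cdot 4} = \sqrt{4 \left(-576 + 16 - 144\right) + 144} = \sqrt{4 \left(-704\right) + 144} = \sqrt{-2816 + 144} = \sqrt{-2672} = 4 i \sqrt{167}$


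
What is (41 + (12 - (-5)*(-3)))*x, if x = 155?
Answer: 5890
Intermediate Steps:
(41 + (12 - (-5)*(-3)))*x = (41 + (12 - (-5)*(-3)))*155 = (41 + (12 - 1*15))*155 = (41 + (12 - 15))*155 = (41 - 3)*155 = 38*155 = 5890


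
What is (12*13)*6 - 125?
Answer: 811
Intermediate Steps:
(12*13)*6 - 125 = 156*6 - 125 = 936 - 125 = 811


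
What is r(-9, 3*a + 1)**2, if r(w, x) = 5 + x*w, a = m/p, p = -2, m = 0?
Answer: 16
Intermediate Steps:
a = 0 (a = 0/(-2) = 0*(-1/2) = 0)
r(w, x) = 5 + w*x
r(-9, 3*a + 1)**2 = (5 - 9*(3*0 + 1))**2 = (5 - 9*(0 + 1))**2 = (5 - 9*1)**2 = (5 - 9)**2 = (-4)**2 = 16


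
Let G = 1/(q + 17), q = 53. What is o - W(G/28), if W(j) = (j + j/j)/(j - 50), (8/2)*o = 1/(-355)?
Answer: 2686621/139158580 ≈ 0.019306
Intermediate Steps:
G = 1/70 (G = 1/(53 + 17) = 1/70 ≈ 0.014286)
o = -1/1420 (o = (1/4)/(-355) = (1/4)*(-1/355) = -1/1420 ≈ -0.00070423)
W(j) = (1 + j)/(-50 + j) (W(j) = (j + 1)/(-50 + j) = (1 + j)/(-50 + j))
o - W(G/28) = -1/1420 - (1 + (1/70)/28)/(-50 + (1/70)/28) = -1/1420 - (1 + (1/70)*(1/28))/(-50 + (1/70)*(1/28)) = -1/1420 - (1 + 1/1960)/(-50 + 1/1960) = -1/1420 - 1961/((-97999/1960)*1960) = -1/1420 - (-1960)*1961/(97999*1960) = -1/1420 - 1*(-1961/97999) = -1/1420 + 1961/97999 = 2686621/139158580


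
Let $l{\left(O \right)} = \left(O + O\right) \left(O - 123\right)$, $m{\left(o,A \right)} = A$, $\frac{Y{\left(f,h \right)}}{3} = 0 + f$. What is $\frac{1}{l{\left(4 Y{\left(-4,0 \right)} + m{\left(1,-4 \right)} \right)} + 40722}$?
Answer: $\frac{1}{58922} \approx 1.6972 \cdot 10^{-5}$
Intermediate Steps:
$Y{\left(f,h \right)} = 3 f$ ($Y{\left(f,h \right)} = 3 \left(0 + f\right) = 3 f$)
$l{\left(O \right)} = 2 O \left(-123 + O\right)$
$\frac{1}{l{\left(4 Y{\left(-4,0 \right)} + m{\left(1,-4 \right)} \right)} + 40722} = \frac{1}{2 \left(4 \cdot 3 \left(-4\right) - 4\right) \left(-123 + \left(4 \cdot 3 \left(-4\right) - 4\right)\right) + 40722} = \frac{1}{2 \left(4 \left(-12\right) - 4\right) \left(-123 + \left(4 \left(-12\right) - 4\right)\right) + 40722} = \frac{1}{2 \left(-48 - 4\right) \left(-123 - 52\right) + 40722} = \frac{1}{2 \left(-52\right) \left(-123 - 52\right) + 40722} = \frac{1}{2 \left(-52\right) \left(-175\right) + 40722} = \frac{1}{18200 + 40722} = \frac{1}{58922}$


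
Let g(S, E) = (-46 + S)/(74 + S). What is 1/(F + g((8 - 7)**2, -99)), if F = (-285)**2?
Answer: 5/406122 ≈ 1.2312e-5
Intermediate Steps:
F = 81225
g(S, E) = (-46 + S)/(74 + S)
1/(F + g((8 - 7)**2, -99)) = 1/(81225 + (-46 + (8 - 7)**2)/(74 + (8 - 7)**2)) = 1/(81225 + (-46 + 1**2)/(74 + 1**2)) = 1/(81225 + (-46 + 1)/(74 + 1)) = 1/(81225 - 45/75) = 1/(81225 + (1/75)*(-45)) = 1/(81225 - 3/5) = 1/(406122/5) = 5/406122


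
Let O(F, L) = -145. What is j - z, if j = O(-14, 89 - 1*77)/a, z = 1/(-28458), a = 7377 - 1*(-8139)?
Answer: -228383/24530796 ≈ -0.0093101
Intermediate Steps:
a = 15516 (a = 7377 + 8139 = 15516)
z = -1/28458 ≈ -3.5139e-5
j = -145/15516 ≈ -0.0093452
j - z = -145/15516 - 1*(-1/28458) = -145/15516 + 1/28458 = -228383/24530796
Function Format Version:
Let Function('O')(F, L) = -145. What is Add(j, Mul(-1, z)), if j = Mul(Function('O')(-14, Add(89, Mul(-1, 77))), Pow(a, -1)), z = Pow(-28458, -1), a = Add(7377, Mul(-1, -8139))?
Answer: Rational(-228383, 24530796) ≈ -0.0093101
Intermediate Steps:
a = 15516 (a = Add(7377, 8139) = 15516)
z = Rational(-1, 28458) ≈ -3.5139e-5
j = Rational(-145, 15516) (j = Mul(-145, Pow(15516, -1)) = Mul(-145, Rational(1, 15516)) = Rational(-145, 15516) ≈ -0.0093452)
Add(j, Mul(-1, z)) = Add(Rational(-145, 15516), Mul(-1, Rational(-1, 28458))) = Add(Rational(-145, 15516), Rational(1, 28458)) = Rational(-228383, 24530796)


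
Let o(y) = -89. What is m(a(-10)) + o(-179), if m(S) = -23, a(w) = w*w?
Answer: -112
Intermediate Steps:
a(w) = w²
m(a(-10)) + o(-179) = -23 - 89 = -112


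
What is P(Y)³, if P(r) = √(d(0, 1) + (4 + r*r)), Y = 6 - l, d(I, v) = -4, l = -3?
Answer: 729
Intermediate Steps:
Y = 9 (Y = 6 - 1*(-3) = 6 + 3 = 9)
P(r) = √(r²) (P(r) = √(-4 + (4 + r*r)) = √(-4 + (4 + r²)) = √(r²))
P(Y)³ = (√(9²))³ = (√81)³ = 9³ = 729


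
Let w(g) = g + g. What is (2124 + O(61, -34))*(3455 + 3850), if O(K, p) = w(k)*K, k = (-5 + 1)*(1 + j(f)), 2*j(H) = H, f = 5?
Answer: 3038880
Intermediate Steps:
j(H) = H/2
k = -14 (k = (-5 + 1)*(1 + (½)*5) = -4*(1 + 5/2) = -4*7/2 = -14)
w(g) = 2*g
O(K, p) = -28*K (O(K, p) = (2*(-14))*K = -28*K)
(2124 + O(61, -34))*(3455 + 3850) = (2124 - 28*61)*(3455 + 3850) = (2124 - 1708)*7305 = 416*7305 = 3038880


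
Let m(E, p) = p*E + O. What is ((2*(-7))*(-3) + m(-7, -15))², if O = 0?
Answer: 21609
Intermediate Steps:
m(E, p) = E*p (m(E, p) = p*E + 0 = E*p + 0 = E*p)
((2*(-7))*(-3) + m(-7, -15))² = ((2*(-7))*(-3) - 7*(-15))² = (-14*(-3) + 105)² = (42 + 105)² = 147² = 21609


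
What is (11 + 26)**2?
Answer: 1369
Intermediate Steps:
(11 + 26)**2 = 37**2 = 1369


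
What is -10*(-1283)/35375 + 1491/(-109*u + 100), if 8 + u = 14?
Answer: -9127261/3919550 ≈ -2.3287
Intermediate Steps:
u = 6 (u = -8 + 14 = 6)
-10*(-1283)/35375 + 1491/(-109*u + 100) = -10*(-1283)/35375 + 1491/(-109*6 + 100) = 12830*(1/35375) + 1491/(-654 + 100) = 2566/7075 + 1491/(-554) = 2566/7075 + 1491*(-1/554) = 2566/7075 - 1491/554 = -9127261/3919550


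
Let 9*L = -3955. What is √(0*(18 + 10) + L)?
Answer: I*√3955/3 ≈ 20.963*I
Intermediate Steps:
L = -3955/9 (L = (⅑)*(-3955) = -3955/9 ≈ -439.44)
√(0*(18 + 10) + L) = √(0*(18 + 10) - 3955/9) = √(0*28 - 3955/9) = √(0 - 3955/9) = √(-3955/9) = I*√3955/3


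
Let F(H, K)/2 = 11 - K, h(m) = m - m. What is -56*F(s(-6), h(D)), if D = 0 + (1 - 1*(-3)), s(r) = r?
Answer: -1232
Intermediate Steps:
D = 4 (D = 0 + (1 + 3) = 0 + 4 = 4)
h(m) = 0
F(H, K) = 22 - 2*K (F(H, K) = 2*(11 - K) = 22 - 2*K)
-56*F(s(-6), h(D)) = -56*(22 - 2*0) = -56*(22 + 0) = -56*22 = -1232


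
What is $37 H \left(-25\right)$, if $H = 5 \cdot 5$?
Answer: $-23125$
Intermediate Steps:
$H = 25$
$37 H \left(-25\right) = 37 \cdot 25 \left(-25\right) = 925 \left(-25\right) = -23125$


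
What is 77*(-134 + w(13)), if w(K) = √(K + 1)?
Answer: -10318 + 77*√14 ≈ -10030.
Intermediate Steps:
w(K) = √(1 + K)
77*(-134 + w(13)) = 77*(-134 + √(1 + 13)) = 77*(-134 + √14) = -10318 + 77*√14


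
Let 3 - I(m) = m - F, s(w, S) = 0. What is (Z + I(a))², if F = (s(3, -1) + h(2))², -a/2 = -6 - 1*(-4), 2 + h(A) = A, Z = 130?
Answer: 16641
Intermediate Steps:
h(A) = -2 + A
a = 4 (a = -2*(-6 - 1*(-4)) = -2*(-6 + 4) = -2*(-2) = 4)
F = 0 (F = (0 + (-2 + 2))² = (0 + 0)² = 0² = 0)
I(m) = 3 - m (I(m) = 3 - (m - 1*0) = 3 - (m + 0) = 3 - m)
(Z + I(a))² = (130 + (3 - 1*4))² = (130 + (3 - 4))² = (130 - 1)² = 129² = 16641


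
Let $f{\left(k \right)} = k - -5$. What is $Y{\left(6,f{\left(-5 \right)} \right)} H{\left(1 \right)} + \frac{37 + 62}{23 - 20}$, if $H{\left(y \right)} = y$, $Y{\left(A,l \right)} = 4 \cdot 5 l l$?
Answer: $33$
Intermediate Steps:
$f{\left(k \right)} = 5 + k$ ($f{\left(k \right)} = k + 5 = 5 + k$)
$Y{\left(A,l \right)} = 20 l^{2}$ ($Y{\left(A,l \right)} = 20 l l = 20 l^{2}$)
$Y{\left(6,f{\left(-5 \right)} \right)} H{\left(1 \right)} + \frac{37 + 62}{23 - 20} = 20 \left(5 - 5\right)^{2} \cdot 1 + \frac{37 + 62}{23 - 20} = 20 \cdot 0^{2} \cdot 1 + \frac{99}{3} = 20 \cdot 0 \cdot 1 + 99 \cdot \frac{1}{3} = 0 \cdot 1 + 33 = 0 + 33 = 33$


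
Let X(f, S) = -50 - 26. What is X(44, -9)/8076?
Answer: -19/2019 ≈ -0.0094106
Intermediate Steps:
X(f, S) = -76
X(44, -9)/8076 = -76/8076 = -76*1/8076 = -19/2019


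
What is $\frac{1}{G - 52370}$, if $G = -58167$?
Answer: $- \frac{1}{110537} \approx -9.0468 \cdot 10^{-6}$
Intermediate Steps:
$\frac{1}{G - 52370} = \frac{1}{-58167 - 52370} = \frac{1}{-110537} = - \frac{1}{110537}$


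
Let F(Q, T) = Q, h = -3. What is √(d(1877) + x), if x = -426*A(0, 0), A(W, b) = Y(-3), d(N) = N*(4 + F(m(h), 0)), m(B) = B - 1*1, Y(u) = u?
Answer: 3*√142 ≈ 35.749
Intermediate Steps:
m(B) = -1 + B (m(B) = B - 1 = -1 + B)
d(N) = 0 (d(N) = N*(4 + (-1 - 3)) = N*(4 - 4) = N*0 = 0)
A(W, b) = -3
x = 1278 (x = -426*(-3) = 1278)
√(d(1877) + x) = √(0 + 1278) = √1278 = 3*√142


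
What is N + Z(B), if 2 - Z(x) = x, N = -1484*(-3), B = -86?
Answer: 4540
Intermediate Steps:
N = 4452
Z(x) = 2 - x
N + Z(B) = 4452 + (2 - 1*(-86)) = 4452 + (2 + 86) = 4452 + 88 = 4540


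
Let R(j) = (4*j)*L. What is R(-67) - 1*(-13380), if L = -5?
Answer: 14720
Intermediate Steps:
R(j) = -20*j (R(j) = (4*j)*(-5) = -20*j)
R(-67) - 1*(-13380) = -20*(-67) - 1*(-13380) = 1340 + 13380 = 14720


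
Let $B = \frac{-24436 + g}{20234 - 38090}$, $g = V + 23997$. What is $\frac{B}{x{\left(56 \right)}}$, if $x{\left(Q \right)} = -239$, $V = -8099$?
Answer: $- \frac{1423}{711264} \approx -0.0020007$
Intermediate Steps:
$g = 15898$ ($g = -8099 + 23997 = 15898$)
$B = \frac{1423}{2976}$ ($B = \frac{-24436 + 15898}{20234 - 38090} = - \frac{8538}{-17856} = \left(-8538\right) \left(- \frac{1}{17856}\right) = \frac{1423}{2976} \approx 0.47816$)
$\frac{B}{x{\left(56 \right)}} = \frac{1423}{2976 \left(-239\right)} = \frac{1423}{2976} \left(- \frac{1}{239}\right) = - \frac{1423}{711264}$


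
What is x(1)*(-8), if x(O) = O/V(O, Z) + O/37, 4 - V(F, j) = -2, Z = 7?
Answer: -172/111 ≈ -1.5495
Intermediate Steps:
V(F, j) = 6 (V(F, j) = 4 - 1*(-2) = 4 + 2 = 6)
x(O) = 43*O/222 (x(O) = O/6 + O/37 = 43*O/222)
x(1)*(-8) = ((43/222)*1)*(-8) = (43/222)*(-8) = -172/111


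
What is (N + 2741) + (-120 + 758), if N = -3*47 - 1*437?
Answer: 2801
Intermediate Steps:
N = -578 (N = -141 - 437 = -578)
(N + 2741) + (-120 + 758) = (-578 + 2741) + (-120 + 758) = 2163 + 638 = 2801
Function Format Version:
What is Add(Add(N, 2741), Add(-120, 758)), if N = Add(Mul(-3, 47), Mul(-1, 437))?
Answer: 2801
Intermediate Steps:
N = -578 (N = Add(-141, -437) = -578)
Add(Add(N, 2741), Add(-120, 758)) = Add(Add(-578, 2741), Add(-120, 758)) = Add(2163, 638) = 2801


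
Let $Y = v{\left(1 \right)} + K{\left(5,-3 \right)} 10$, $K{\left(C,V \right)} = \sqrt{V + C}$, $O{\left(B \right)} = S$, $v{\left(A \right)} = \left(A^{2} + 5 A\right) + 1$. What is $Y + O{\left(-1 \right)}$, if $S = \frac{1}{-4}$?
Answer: $\frac{27}{4} + 10 \sqrt{2} \approx 20.892$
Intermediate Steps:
$S = - \frac{1}{4} \approx -0.25$
$v{\left(A \right)} = 1 + A^{2} + 5 A$
$O{\left(B \right)} = - \frac{1}{4}$
$K{\left(C,V \right)} = \sqrt{C + V}$
$Y = 7 + 10 \sqrt{2}$ ($Y = \left(1 + 1^{2} + 5 \cdot 1\right) + \sqrt{5 - 3} \cdot 10 = \left(1 + 1 + 5\right) + \sqrt{2} \cdot 10 = 7 + 10 \sqrt{2} \approx 21.142$)
$Y + O{\left(-1 \right)} = \left(7 + 10 \sqrt{2}\right) - \frac{1}{4} = \frac{27}{4} + 10 \sqrt{2}$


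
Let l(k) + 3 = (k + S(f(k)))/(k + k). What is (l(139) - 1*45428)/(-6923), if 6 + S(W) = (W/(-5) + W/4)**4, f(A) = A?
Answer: 2020376298959/307935040000 ≈ 6.5611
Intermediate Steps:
S(W) = -6 + W**4/160000 (S(W) = -6 + (W/(-5) + W/4)**4 = -6 + (W*(-1/5) + W*(1/4))**4 = -6 + (-W/5 + W/4)**4 = -6 + (W/20)**4 = -6 + W**4/160000)
l(k) = -3 + (-6 + k + k**4/160000)/(2*k) (l(k) = -3 + (k + (-6 + k**4/160000))/(k + k) = -3 + (-6 + k + k**4/160000)/((2*k)) = -3 + (-6 + k + k**4/160000)*(1/(2*k)) = -3 + (-6 + k + k**4/160000)/(2*k))
(l(139) - 1*45428)/(-6923) = ((1/320000)*(-960000 + 139**4 - 800000*139)/139 - 1*45428)/(-6923) = ((1/320000)*(1/139)*(-960000 + 373301041 - 111200000) - 45428)*(-1/6923) = ((1/320000)*(1/139)*261141041 - 45428)*(-1/6923) = (261141041/44480000 - 45428)*(-1/6923) = -2020376298959/44480000*(-1/6923) = 2020376298959/307935040000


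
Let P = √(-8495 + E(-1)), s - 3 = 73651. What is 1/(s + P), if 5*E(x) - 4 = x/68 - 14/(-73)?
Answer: 365618456/26929303923257 - 2*I*√52326805953/26929303923257 ≈ 1.3577e-5 - 1.6989e-8*I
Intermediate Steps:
E(x) = 306/365 + x/340 (E(x) = ⅘ + (x/68 - 14/(-73))/5 = ⅘ + (x*(1/68) - 14*(-1/73))/5 = ⅘ + (x/68 + 14/73)/5 = ⅘ + (14/73 + x/68)/5 = ⅘ + (14/365 + x/340) = 306/365 + x/340)
s = 73654 (s = 3 + 73651 = 73654)
P = I*√52326805953/2482 (P = √(-8495 + (306/365 + (1/340)*(-1))) = √(-8495 + (306/365 - 1/340)) = √(-8495 + 4147/4964) = √(-42165033/4964) = I*√52326805953/2482 ≈ 92.164*I)
1/(s + P) = 1/(73654 + I*√52326805953/2482)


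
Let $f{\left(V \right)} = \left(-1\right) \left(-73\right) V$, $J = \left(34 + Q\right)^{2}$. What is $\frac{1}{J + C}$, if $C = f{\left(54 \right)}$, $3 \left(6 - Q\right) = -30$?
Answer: $\frac{1}{6442} \approx 0.00015523$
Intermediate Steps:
$Q = 16$ ($Q = 6 - -10 = 6 + 10 = 16$)
$J = 2500$ ($J = \left(34 + 16\right)^{2} = 50^{2} = 2500$)
$f{\left(V \right)} = 73 V$
$C = 3942$ ($C = 73 \cdot 54 = 3942$)
$\frac{1}{J + C} = \frac{1}{2500 + 3942} = \frac{1}{6442}$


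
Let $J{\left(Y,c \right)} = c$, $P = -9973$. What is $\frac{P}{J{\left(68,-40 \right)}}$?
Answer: $\frac{9973}{40} \approx 249.32$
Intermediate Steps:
$\frac{P}{J{\left(68,-40 \right)}} = - \frac{9973}{-40} = \left(-9973\right) \left(- \frac{1}{40}\right) = \frac{9973}{40}$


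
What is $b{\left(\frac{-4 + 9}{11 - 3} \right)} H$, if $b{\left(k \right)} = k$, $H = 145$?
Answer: $\frac{725}{8} \approx 90.625$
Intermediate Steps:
$b{\left(\frac{-4 + 9}{11 - 3} \right)} H = \frac{-4 + 9}{11 - 3} \cdot 145 = \frac{5}{8} \cdot 145 = \frac{725}{8}$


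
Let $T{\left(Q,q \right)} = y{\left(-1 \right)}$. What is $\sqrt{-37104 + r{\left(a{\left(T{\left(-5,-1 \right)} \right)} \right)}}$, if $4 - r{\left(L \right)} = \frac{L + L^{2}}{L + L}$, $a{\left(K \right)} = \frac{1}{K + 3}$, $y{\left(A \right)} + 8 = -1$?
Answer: $\frac{i \sqrt{1335615}}{6} \approx 192.61 i$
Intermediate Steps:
$y{\left(A \right)} = -9$ ($y{\left(A \right)} = -8 - 1 = -9$)
$T{\left(Q,q \right)} = -9$
$a{\left(K \right)} = \frac{1}{3 + K}$
$r{\left(L \right)} = 4 - \frac{L + L^{2}}{2 L}$ ($r{\left(L \right)} = 4 - \frac{L + L^{2}}{L + L} = 4 - \frac{L + L^{2}}{2 L}$)
$\sqrt{-37104 + r{\left(a{\left(T{\left(-5,-1 \right)} \right)} \right)}} = \sqrt{-37104 + \left(\frac{7}{2} - \frac{1}{2 \left(3 - 9\right)}\right)} = \sqrt{-37104 + \left(\frac{7}{2} - \frac{1}{2 \left(-6\right)}\right)} = \sqrt{-37104 + \left(\frac{7}{2} - - \frac{1}{12}\right)} = \sqrt{-37104 + \left(\frac{7}{2} + \frac{1}{12}\right)} = \sqrt{-37104 + \frac{43}{12}} = \sqrt{- \frac{445205}{12}} = \frac{i \sqrt{1335615}}{6}$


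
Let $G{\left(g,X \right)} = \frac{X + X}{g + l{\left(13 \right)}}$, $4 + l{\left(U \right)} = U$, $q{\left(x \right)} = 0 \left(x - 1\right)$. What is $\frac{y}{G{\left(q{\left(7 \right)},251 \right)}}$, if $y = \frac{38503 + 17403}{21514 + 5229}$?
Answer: $\frac{251577}{6712493} \approx 0.037479$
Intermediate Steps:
$q{\left(x \right)} = 0$ ($q{\left(x \right)} = 0 \left(-1 + x\right) = 0$)
$l{\left(U \right)} = -4 + U$
$G{\left(g,X \right)} = \frac{2 X}{9 + g}$ ($G{\left(g,X \right)} = \frac{X + X}{g + \left(-4 + 13\right)} = \frac{2 X}{g + 9} = \frac{2 X}{9 + g}$)
$y = \frac{55906}{26743} \approx 2.0905$
$\frac{y}{G{\left(q{\left(7 \right)},251 \right)}} = \frac{55906}{26743 \cdot 2 \cdot 251 \frac{1}{9 + 0}} = \frac{55906}{26743 \cdot 2 \cdot 251 \cdot \frac{1}{9}} = \frac{55906}{26743 \cdot \frac{502}{9}} = \frac{55906}{26743} \cdot \frac{9}{502} = \frac{251577}{6712493}$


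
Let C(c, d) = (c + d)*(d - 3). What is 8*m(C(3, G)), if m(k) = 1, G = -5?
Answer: 8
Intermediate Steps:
C(c, d) = (-3 + d)*(c + d) (C(c, d) = (c + d)*(-3 + d) = (-3 + d)*(c + d))
8*m(C(3, G)) = 8*1 = 8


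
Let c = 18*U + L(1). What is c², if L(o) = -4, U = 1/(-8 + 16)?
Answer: 49/16 ≈ 3.0625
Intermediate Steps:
U = ⅛ (U = 1/8 = ⅛ ≈ 0.12500)
c = -7/4 (c = 18*(⅛) - 4 = 9/4 - 4 = -7/4 ≈ -1.7500)
c² = (-7/4)² = 49/16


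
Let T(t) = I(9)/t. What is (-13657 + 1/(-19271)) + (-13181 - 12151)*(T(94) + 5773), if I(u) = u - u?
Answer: -2818485751404/19271 ≈ -1.4626e+8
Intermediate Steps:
I(u) = 0
T(t) = 0 (T(t) = 0/t = 0)
(-13657 + 1/(-19271)) + (-13181 - 12151)*(T(94) + 5773) = (-13657 + 1/(-19271)) + (-13181 - 12151)*(0 + 5773) = (-13657 - 1/19271) - 25332*5773 = -263184048/19271 - 146241636 = -2818485751404/19271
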